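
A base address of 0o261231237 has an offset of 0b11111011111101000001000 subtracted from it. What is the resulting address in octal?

0o221634227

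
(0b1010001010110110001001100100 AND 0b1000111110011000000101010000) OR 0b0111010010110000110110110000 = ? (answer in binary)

0b1111011010110000110111110000

0b1010001010110110001001100100 AND 0b1000111110011000000101010000 = 0b1000001010010000000001000000.
Then OR with 0b0111010010110000110110110000.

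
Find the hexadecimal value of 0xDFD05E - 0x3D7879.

Subtract column by column in base 16:
  E-9 → 5
  5-7 → E (borrow)
  0-8-1 → 7 (borrow)
  D-7-1 → 5
  F-D → 2
  D-3 → A

0xA257E5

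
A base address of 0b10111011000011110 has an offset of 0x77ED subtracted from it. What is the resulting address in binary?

0x77ED = 0b111011111101101 in binary.
Subtract column by column in base 2:
  0-1 → 1 (borrow)
  1-0-1 → 0
  1-1 → 0
  1-1 → 0
  1-0 → 1
  0-1 → 1 (borrow)
  0-1-1 → 0 (borrow)
  0-1-1 → 0 (borrow)
  0-1-1 → 0 (borrow)
  1-1-1 → 1 (borrow)
  1-1-1 → 1 (borrow)
  0-0-1 → 1 (borrow)
  1-1-1 → 1 (borrow)
  1-1-1 → 1 (borrow)
  1-1-1 → 1 (borrow)
  0-0-1 → 1 (borrow)
  1-0-1 → 0

0b1111111000110001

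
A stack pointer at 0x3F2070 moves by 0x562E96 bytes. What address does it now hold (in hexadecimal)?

Add column by column in base 16, right to left:
  0+6 = 6
  7+9 = 0 carry 1
  0+E+1 = F
  2+2 = 4
  F+6 = 5 carry 1
  3+5+1 = 9

0x954F06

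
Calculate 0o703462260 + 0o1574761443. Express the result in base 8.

Add column by column in base 8, right to left:
  0+3 = 3
  6+4 = 2 carry 1
  2+4+1 = 7
  2+1 = 3
  6+6 = 4 carry 1
  4+7+1 = 4 carry 1
  3+4+1 = 0 carry 1
  0+7+1 = 0 carry 1
  7+5+1 = 5 carry 1
  0+1+1 = 2

0o2500443723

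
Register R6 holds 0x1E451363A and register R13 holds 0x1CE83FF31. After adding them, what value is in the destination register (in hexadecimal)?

0x3B2D5356B

Add column by column in base 16, right to left:
  A+1 = B
  3+3 = 6
  6+F = 5 carry 1
  3+F+1 = 3 carry 1
  1+3+1 = 5
  5+8 = D
  4+E = 2 carry 1
  E+C+1 = B carry 1
  1+1+1 = 3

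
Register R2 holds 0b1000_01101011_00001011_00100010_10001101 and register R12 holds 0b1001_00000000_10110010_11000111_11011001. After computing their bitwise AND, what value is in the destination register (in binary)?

AND bit by bit (1 only where both bits are 1):
  100001101011000010110010001010001101
& 100100000000101100101100011111011001
= 100000000000000000100000001010001001

0b100000000000000000100000001010001001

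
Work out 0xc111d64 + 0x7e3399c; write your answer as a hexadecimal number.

Add column by column in base 16, right to left:
  4+c = 0 carry 1
  6+9+1 = 0 carry 1
  d+9+1 = 7 carry 1
  1+3+1 = 5
  1+3 = 4
  1+e = f
  c+7 = 3 carry 1
  final carry 1

0x13f45700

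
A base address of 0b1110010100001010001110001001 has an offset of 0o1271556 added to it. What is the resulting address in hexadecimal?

0b1110010100001010001110001001 = 0xe50a389 in hexadecimal.
0o1271556 = 0x5736e in hexadecimal.
Add column by column in base 16, right to left:
  9+e = 7 carry 1
  8+6+1 = f
  3+3 = 6
  a+7 = 1 carry 1
  0+5+1 = 6
  5+0 = 5
  e+0 = e

0xe5616f7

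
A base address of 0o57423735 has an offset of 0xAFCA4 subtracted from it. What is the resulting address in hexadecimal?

0xB32B39

0o57423735 = 0xBE27DD in hexadecimal.
Subtract column by column in base 16:
  D-4 → 9
  D-A → 3
  7-C → B (borrow)
  2-F-1 → 2 (borrow)
  E-A-1 → 3
  B-0 → B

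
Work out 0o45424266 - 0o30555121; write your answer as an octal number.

0o14647145

Subtract column by column in base 8:
  6-1 → 5
  6-2 → 4
  2-1 → 1
  4-5 → 7 (borrow)
  2-5-1 → 4 (borrow)
  4-5-1 → 6 (borrow)
  5-0-1 → 4
  4-3 → 1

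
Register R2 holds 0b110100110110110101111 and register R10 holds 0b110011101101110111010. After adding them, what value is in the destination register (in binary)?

Add column by column in base 2, right to left:
  1+0 = 1
  1+1 = 0 carry 1
  1+0+1 = 0 carry 1
  1+1+1 = 1 carry 1
  0+1+1 = 0 carry 1
  1+1+1 = 1 carry 1
  0+0+1 = 1
  1+1 = 0 carry 1
  1+1+1 = 1 carry 1
  0+1+1 = 0 carry 1
  1+0+1 = 0 carry 1
  1+1+1 = 1 carry 1
  0+1+1 = 0 carry 1
  1+0+1 = 0 carry 1
  1+1+1 = 1 carry 1
  0+1+1 = 0 carry 1
  0+1+1 = 0 carry 1
  1+0+1 = 0 carry 1
  0+0+1 = 1
  1+1 = 0 carry 1
  1+1+1 = 1 carry 1
  final carry 1

0b1101000100100101101001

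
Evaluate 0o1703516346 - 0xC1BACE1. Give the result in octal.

0o274570005

0xC1BACE1 = 0o1406726341 in octal.
Subtract column by column in base 8:
  6-1 → 5
  4-4 → 0
  3-3 → 0
  6-6 → 0
  1-2 → 7 (borrow)
  5-7-1 → 5 (borrow)
  3-6-1 → 4 (borrow)
  0-0-1 → 7 (borrow)
  7-4-1 → 2
  1-1 → 0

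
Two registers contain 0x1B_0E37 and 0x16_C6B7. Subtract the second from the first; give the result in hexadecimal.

0x44780

Subtract column by column in base 16:
  7-7 → 0
  3-B → 8 (borrow)
  E-6-1 → 7
  0-C → 4 (borrow)
  B-6-1 → 4
  1-1 → 0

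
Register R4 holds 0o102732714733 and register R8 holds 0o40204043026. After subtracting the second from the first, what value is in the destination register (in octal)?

0o42526651705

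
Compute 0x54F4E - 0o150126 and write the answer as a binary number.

0x54F4E = 0b1010100111101001110 in binary.
0o150126 = 0b1101000001010110 in binary.
Subtract column by column in base 2:
  0-0 → 0
  1-1 → 0
  1-1 → 0
  1-0 → 1
  0-1 → 1 (borrow)
  0-0-1 → 1 (borrow)
  1-1-1 → 1 (borrow)
  0-0-1 → 1 (borrow)
  1-0-1 → 0
  1-0 → 1
  1-0 → 1
  1-0 → 1
  0-1 → 1 (borrow)
  0-0-1 → 1 (borrow)
  1-1-1 → 1 (borrow)
  0-1-1 → 0 (borrow)
  1-0-1 → 0
  0-0 → 0
  1-0 → 1

0b1000111111011111000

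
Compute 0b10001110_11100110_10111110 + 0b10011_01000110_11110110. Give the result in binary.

0b101000100010110110110100

Add column by column in base 2, right to left:
  0+0 = 0
  1+1 = 0 carry 1
  1+1+1 = 1 carry 1
  1+0+1 = 0 carry 1
  1+1+1 = 1 carry 1
  1+1+1 = 1 carry 1
  0+1+1 = 0 carry 1
  1+1+1 = 1 carry 1
  0+0+1 = 1
  1+1 = 0 carry 1
  1+1+1 = 1 carry 1
  0+0+1 = 1
  0+0 = 0
  1+0 = 1
  1+1 = 0 carry 1
  1+0+1 = 0 carry 1
  0+1+1 = 0 carry 1
  1+1+1 = 1 carry 1
  1+0+1 = 0 carry 1
  1+0+1 = 0 carry 1
  0+1+1 = 0 carry 1
  0+0+1 = 1
  0+0 = 0
  1+0 = 1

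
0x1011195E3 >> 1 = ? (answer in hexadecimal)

1 bits is not a whole number of base-16 digits; in binary: 100000001000100011001010111100011 >> 1 = 10000000100010001100101011110001.

0x8088CAF1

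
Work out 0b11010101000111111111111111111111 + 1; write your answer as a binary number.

0b11010101001000000000000000000000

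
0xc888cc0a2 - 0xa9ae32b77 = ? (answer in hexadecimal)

Subtract column by column in base 16:
  2-7 → b (borrow)
  a-7-1 → 2
  0-b → 5 (borrow)
  c-2-1 → 9
  c-3 → 9
  8-e → a (borrow)
  8-a-1 → d (borrow)
  8-9-1 → e (borrow)
  c-a-1 → 1

0x1eda9952b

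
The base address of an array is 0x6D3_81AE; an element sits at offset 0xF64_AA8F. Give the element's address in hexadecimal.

Add column by column in base 16, right to left:
  E+F = D carry 1
  A+8+1 = 3 carry 1
  1+A+1 = C
  8+A = 2 carry 1
  3+4+1 = 8
  D+6 = 3 carry 1
  6+F+1 = 6 carry 1
  final carry 1

0x16382C3D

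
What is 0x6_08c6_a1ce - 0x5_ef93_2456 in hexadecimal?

0x19337d78

Subtract column by column in base 16:
  e-6 → 8
  c-5 → 7
  1-4 → d (borrow)
  a-2-1 → 7
  6-3 → 3
  c-9 → 3
  8-f → 9 (borrow)
  0-e-1 → 1 (borrow)
  6-5-1 → 0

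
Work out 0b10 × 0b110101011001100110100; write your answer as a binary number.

Multiply each base-2 digit by 2, carrying:
  0×2 = 0 → write 0
  0×2 = 0 → write 0
  1×2 = 2 → write 0 carry 1
  0×2+1 = 1 → write 1
  1×2 = 2 → write 0 carry 1
  1×2+1 = 3 → write 1 carry 1
  0×2+1 = 1 → write 1
  0×2 = 0 → write 0
  1×2 = 2 → write 0 carry 1
  1×2+1 = 3 → write 1 carry 1
  0×2+1 = 1 → write 1
  0×2 = 0 → write 0
  1×2 = 2 → write 0 carry 1
  1×2+1 = 3 → write 1 carry 1
  0×2+1 = 1 → write 1
  1×2 = 2 → write 0 carry 1
  0×2+1 = 1 → write 1
  1×2 = 2 → write 0 carry 1
  0×2+1 = 1 → write 1
  1×2 = 2 → write 0 carry 1
  1×2+1 = 3 → write 1 carry 1
  remaining carry: 1

0b1101010110011001101000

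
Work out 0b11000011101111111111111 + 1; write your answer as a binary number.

0b11000011110000000000000

The trailing 13 digits are 1 (max in base 2), so adding 1 cascades: they roll to 0 and the next digit up increments.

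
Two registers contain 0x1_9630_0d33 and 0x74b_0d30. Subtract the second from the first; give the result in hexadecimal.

Subtract column by column in base 16:
  3-0 → 3
  3-3 → 0
  d-d → 0
  0-0 → 0
  0-b → 5 (borrow)
  3-4-1 → e (borrow)
  6-7-1 → e (borrow)
  9-0-1 → 8
  1-0 → 1

0x18ee50003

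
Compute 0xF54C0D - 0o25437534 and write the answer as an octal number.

0o47606261

0xF54C0D = 0o75246015 in octal.
Subtract column by column in base 8:
  5-4 → 1
  1-3 → 6 (borrow)
  0-5-1 → 2 (borrow)
  6-7-1 → 6 (borrow)
  4-3-1 → 0
  2-4 → 6 (borrow)
  5-5-1 → 7 (borrow)
  7-2-1 → 4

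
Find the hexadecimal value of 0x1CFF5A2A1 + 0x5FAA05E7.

Add column by column in base 16, right to left:
  1+7 = 8
  A+E = 8 carry 1
  2+5+1 = 8
  A+0 = A
  5+A = F
  F+A = 9 carry 1
  F+F+1 = F carry 1
  C+5+1 = 2 carry 1
  1+0+1 = 2

0x22F9FA888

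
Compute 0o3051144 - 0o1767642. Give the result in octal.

0o1061302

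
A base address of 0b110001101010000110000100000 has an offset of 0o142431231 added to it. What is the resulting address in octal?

0o757637271

0b110001101010000110000100000 = 0o615206040 in octal.
Add column by column in base 8, right to left:
  0+1 = 1
  4+3 = 7
  0+2 = 2
  6+1 = 7
  0+3 = 3
  2+4 = 6
  5+2 = 7
  1+4 = 5
  6+1 = 7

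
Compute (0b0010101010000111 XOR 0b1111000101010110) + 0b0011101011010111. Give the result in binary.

First 0b0010101010000111 XOR 0b1111000101010110 = 0b1101101111010001.
Add column by column in base 2, right to left:
  1+1 = 0 carry 1
  0+1+1 = 0 carry 1
  0+1+1 = 0 carry 1
  0+0+1 = 1
  1+1 = 0 carry 1
  0+0+1 = 1
  1+1 = 0 carry 1
  1+1+1 = 1 carry 1
  1+0+1 = 0 carry 1
  1+1+1 = 1 carry 1
  0+0+1 = 1
  1+1 = 0 carry 1
  1+1+1 = 1 carry 1
  0+1+1 = 0 carry 1
  1+0+1 = 0 carry 1
  1+0+1 = 0 carry 1
  final carry 1

0b10001011010101000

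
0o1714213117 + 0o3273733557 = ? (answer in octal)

0o5210146676

Add column by column in base 8, right to left:
  7+7 = 6 carry 1
  1+5+1 = 7
  1+5 = 6
  3+3 = 6
  1+3 = 4
  2+7 = 1 carry 1
  4+3+1 = 0 carry 1
  1+7+1 = 1 carry 1
  7+2+1 = 2 carry 1
  1+3+1 = 5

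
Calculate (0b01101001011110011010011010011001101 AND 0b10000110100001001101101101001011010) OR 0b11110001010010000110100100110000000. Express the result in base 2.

0b11110001010010001110101100111001000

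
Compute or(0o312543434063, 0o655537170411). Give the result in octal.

OR each oct digit independently (no carries):
  3|6=7, 1|5=5, 2|5=7, 5|5=5, 4|3=7, 3|7=7, 4|1=5, 3|7=7, 4|0=4, 0|4=4, 6|1=7, 3|1=3

0o757577574473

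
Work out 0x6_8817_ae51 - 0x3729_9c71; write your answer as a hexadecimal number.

0x650ee11e0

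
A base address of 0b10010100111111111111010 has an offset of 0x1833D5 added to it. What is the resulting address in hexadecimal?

0b10010100111111111111010 = 0x4A7FFA in hexadecimal.
Add column by column in base 16, right to left:
  A+5 = F
  F+D = C carry 1
  F+3+1 = 3 carry 1
  7+3+1 = B
  A+8 = 2 carry 1
  4+1+1 = 6

0x62B3CF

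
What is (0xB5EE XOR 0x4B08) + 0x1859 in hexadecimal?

First 0xB5EE XOR 0x4B08 = 0xFEE6.
Add column by column in base 16, right to left:
  6+9 = F
  E+5 = 3 carry 1
  E+8+1 = 7 carry 1
  F+1+1 = 1 carry 1
  final carry 1

0x1173F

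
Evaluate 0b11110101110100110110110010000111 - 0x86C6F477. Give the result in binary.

0x86C6F477 = 0b10000110110001101111010001110111 in binary.
Subtract column by column in base 2:
  1-1 → 0
  1-1 → 0
  1-1 → 0
  0-0 → 0
  0-1 → 1 (borrow)
  0-1-1 → 0 (borrow)
  0-1-1 → 0 (borrow)
  1-0-1 → 0
  0-0 → 0
  0-0 → 0
  1-1 → 0
  1-0 → 1
  0-1 → 1 (borrow)
  1-1-1 → 1 (borrow)
  1-1-1 → 1 (borrow)
  0-1-1 → 0 (borrow)
  1-0-1 → 0
  1-1 → 0
  0-1 → 1 (borrow)
  0-0-1 → 1 (borrow)
  1-0-1 → 0
  0-0 → 0
  1-1 → 0
  1-1 → 0
  1-0 → 1
  0-1 → 1 (borrow)
  1-1-1 → 1 (borrow)
  0-0-1 → 1 (borrow)
  1-0-1 → 0
  1-0 → 1
  1-0 → 1
  1-1 → 0

0b1101111000011000111100000010000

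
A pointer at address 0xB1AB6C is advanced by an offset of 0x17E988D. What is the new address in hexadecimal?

0x23043F9

Add column by column in base 16, right to left:
  C+D = 9 carry 1
  6+8+1 = F
  B+8 = 3 carry 1
  A+9+1 = 4 carry 1
  1+E+1 = 0 carry 1
  B+7+1 = 3 carry 1
  0+1+1 = 2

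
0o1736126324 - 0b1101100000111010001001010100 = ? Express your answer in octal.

0b1101100000111010001001010100 = 0o1540721124 in octal.
Subtract column by column in base 8:
  4-4 → 0
  2-2 → 0
  3-1 → 2
  6-1 → 5
  2-2 → 0
  1-7 → 2 (borrow)
  6-0-1 → 5
  3-4 → 7 (borrow)
  7-5-1 → 1
  1-1 → 0

0o175205200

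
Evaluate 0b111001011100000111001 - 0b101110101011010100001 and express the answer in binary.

0b1010110000110011000

Subtract column by column in base 2:
  1-1 → 0
  0-0 → 0
  0-0 → 0
  1-0 → 1
  1-0 → 1
  1-1 → 0
  0-0 → 0
  0-1 → 1 (borrow)
  0-0-1 → 1 (borrow)
  0-1-1 → 0 (borrow)
  0-1-1 → 0 (borrow)
  1-0-1 → 0
  1-1 → 0
  1-0 → 1
  0-1 → 1 (borrow)
  1-0-1 → 0
  0-1 → 1 (borrow)
  0-1-1 → 0 (borrow)
  1-1-1 → 1 (borrow)
  1-0-1 → 0
  1-1 → 0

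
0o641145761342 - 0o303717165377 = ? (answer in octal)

Subtract column by column in base 8:
  2-7 → 3 (borrow)
  4-7-1 → 4 (borrow)
  3-3-1 → 7 (borrow)
  1-5-1 → 3 (borrow)
  6-6-1 → 7 (borrow)
  7-1-1 → 5
  5-7 → 6 (borrow)
  4-1-1 → 2
  1-7 → 2 (borrow)
  1-3-1 → 5 (borrow)
  4-0-1 → 3
  6-3 → 3

0o335226573743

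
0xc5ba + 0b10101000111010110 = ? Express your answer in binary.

0b100001011110010000

0xc5ba = 0b1100010110111010 in binary.
Add column by column in base 2, right to left:
  0+0 = 0
  1+1 = 0 carry 1
  0+1+1 = 0 carry 1
  1+0+1 = 0 carry 1
  1+1+1 = 1 carry 1
  1+0+1 = 0 carry 1
  0+1+1 = 0 carry 1
  1+1+1 = 1 carry 1
  1+1+1 = 1 carry 1
  0+0+1 = 1
  1+0 = 1
  0+0 = 0
  0+1 = 1
  0+0 = 0
  1+1 = 0 carry 1
  1+0+1 = 0 carry 1
  0+1+1 = 0 carry 1
  final carry 1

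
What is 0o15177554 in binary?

Each octal digit is 3 bits: 1=001 5=101 1=001 7=111 7=111 5=101 5=101 4=100.

0b1101001111111101101100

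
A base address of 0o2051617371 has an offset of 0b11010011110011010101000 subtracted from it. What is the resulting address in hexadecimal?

0x103D3851

0o2051617371 = 0x10A71EF9 in hexadecimal.
0b11010011110011010101000 = 0x69E6A8 in hexadecimal.
Subtract column by column in base 16:
  9-8 → 1
  F-A → 5
  E-6 → 8
  1-E → 3 (borrow)
  7-9-1 → D (borrow)
  A-6-1 → 3
  0-0 → 0
  1-0 → 1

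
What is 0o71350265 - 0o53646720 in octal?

Subtract column by column in base 8:
  5-0 → 5
  6-2 → 4
  2-7 → 3 (borrow)
  0-6-1 → 1 (borrow)
  5-4-1 → 0
  3-6 → 5 (borrow)
  1-3-1 → 5 (borrow)
  7-5-1 → 1

0o15501345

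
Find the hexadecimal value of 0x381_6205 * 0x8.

Multiply each base-16 digit by 8, carrying:
  5×8 = 40 → write 8 carry 2
  0×8+2 = 2 → write 2
  2×8 = 16 → write 0 carry 1
  6×8+1 = 49 → write 1 carry 3
  1×8+3 = 11 → write B
  8×8 = 64 → write 0 carry 4
  3×8+4 = 28 → write C carry 1
  remaining carry: 1

0x1C0B1028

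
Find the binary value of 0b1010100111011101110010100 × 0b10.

0b10101001110111011100101000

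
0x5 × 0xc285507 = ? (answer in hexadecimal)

Multiply each base-16 digit by 5, carrying:
  7×5 = 35 → write 3 carry 2
  0×5+2 = 2 → write 2
  5×5 = 25 → write 9 carry 1
  5×5+1 = 26 → write a carry 1
  8×5+1 = 41 → write 9 carry 2
  2×5+2 = 12 → write c
  c×5 = 60 → write c carry 3
  remaining carry: 3

0x3cc9a923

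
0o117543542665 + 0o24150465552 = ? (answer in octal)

0o143714230437

Add column by column in base 8, right to left:
  5+2 = 7
  6+5 = 3 carry 1
  6+5+1 = 4 carry 1
  2+5+1 = 0 carry 1
  4+6+1 = 3 carry 1
  5+4+1 = 2 carry 1
  3+0+1 = 4
  4+5 = 1 carry 1
  5+1+1 = 7
  7+4 = 3 carry 1
  1+2+1 = 4
  1+0 = 1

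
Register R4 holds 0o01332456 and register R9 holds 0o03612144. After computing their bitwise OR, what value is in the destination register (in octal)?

OR each oct digit independently (no carries):
  0|0=0, 1|3=3, 3|6=7, 3|1=3, 2|2=2, 4|1=5, 5|4=5, 6|4=6

0o03732556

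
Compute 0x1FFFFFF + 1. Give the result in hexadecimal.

0x2000000

The trailing 6 digits are F (max in base 16), so adding 1 cascades: they roll to 0 and the next digit up increments.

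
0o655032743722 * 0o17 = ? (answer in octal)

0o14443624132516

Multiply each base-8 digit by 15, carrying:
  2×15 = 30 → write 6 carry 3
  2×15+3 = 33 → write 1 carry 4
  7×15+4 = 109 → write 5 carry 13
  3×15+13 = 58 → write 2 carry 7
  4×15+7 = 67 → write 3 carry 8
  7×15+8 = 113 → write 1 carry 14
  2×15+14 = 44 → write 4 carry 5
  3×15+5 = 50 → write 2 carry 6
  0×15+6 = 6 → write 6
  5×15 = 75 → write 3 carry 9
  5×15+9 = 84 → write 4 carry 10
  6×15+10 = 100 → write 4 carry 12
  remaining carry: 14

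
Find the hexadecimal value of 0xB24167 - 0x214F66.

0x90F201

Subtract column by column in base 16:
  7-6 → 1
  6-6 → 0
  1-F → 2 (borrow)
  4-4-1 → F (borrow)
  2-1-1 → 0
  B-2 → 9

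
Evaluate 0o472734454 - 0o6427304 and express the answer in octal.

0o464305150

Subtract column by column in base 8:
  4-4 → 0
  5-0 → 5
  4-3 → 1
  4-7 → 5 (borrow)
  3-2-1 → 0
  7-4 → 3
  2-6 → 4 (borrow)
  7-0-1 → 6
  4-0 → 4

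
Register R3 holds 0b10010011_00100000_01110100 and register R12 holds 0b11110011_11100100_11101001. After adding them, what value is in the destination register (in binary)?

0b1100001110000010101011101

Add column by column in base 2, right to left:
  0+1 = 1
  0+0 = 0
  1+0 = 1
  0+1 = 1
  1+0 = 1
  1+1 = 0 carry 1
  1+1+1 = 1 carry 1
  0+1+1 = 0 carry 1
  0+0+1 = 1
  0+0 = 0
  0+1 = 1
  0+0 = 0
  0+0 = 0
  1+1 = 0 carry 1
  0+1+1 = 0 carry 1
  0+1+1 = 0 carry 1
  1+1+1 = 1 carry 1
  1+1+1 = 1 carry 1
  0+0+1 = 1
  0+0 = 0
  1+1 = 0 carry 1
  0+1+1 = 0 carry 1
  0+1+1 = 0 carry 1
  1+1+1 = 1 carry 1
  final carry 1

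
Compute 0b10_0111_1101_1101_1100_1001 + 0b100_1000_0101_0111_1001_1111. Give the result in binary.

0b11100000011010101101000

Add column by column in base 2, right to left:
  1+1 = 0 carry 1
  0+1+1 = 0 carry 1
  0+1+1 = 0 carry 1
  1+1+1 = 1 carry 1
  0+1+1 = 0 carry 1
  0+0+1 = 1
  1+0 = 1
  1+1 = 0 carry 1
  1+1+1 = 1 carry 1
  0+1+1 = 0 carry 1
  1+1+1 = 1 carry 1
  1+0+1 = 0 carry 1
  1+1+1 = 1 carry 1
  0+0+1 = 1
  1+1 = 0 carry 1
  1+0+1 = 0 carry 1
  1+0+1 = 0 carry 1
  1+0+1 = 0 carry 1
  1+0+1 = 0 carry 1
  0+1+1 = 0 carry 1
  0+0+1 = 1
  1+0 = 1
  0+1 = 1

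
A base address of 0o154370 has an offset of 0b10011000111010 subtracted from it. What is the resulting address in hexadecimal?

0o154370 = 0xD8F8 in hexadecimal.
0b10011000111010 = 0x263A in hexadecimal.
Subtract column by column in base 16:
  8-A → E (borrow)
  F-3-1 → B
  8-6 → 2
  D-2 → B

0xB2BE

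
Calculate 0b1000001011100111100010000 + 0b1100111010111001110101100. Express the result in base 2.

Add column by column in base 2, right to left:
  0+0 = 0
  0+0 = 0
  0+1 = 1
  0+1 = 1
  1+0 = 1
  0+1 = 1
  0+0 = 0
  0+1 = 1
  1+1 = 0 carry 1
  1+1+1 = 1 carry 1
  1+0+1 = 0 carry 1
  1+0+1 = 0 carry 1
  0+1+1 = 0 carry 1
  0+1+1 = 0 carry 1
  1+1+1 = 1 carry 1
  1+0+1 = 0 carry 1
  1+1+1 = 1 carry 1
  0+0+1 = 1
  1+1 = 0 carry 1
  0+1+1 = 0 carry 1
  0+1+1 = 0 carry 1
  0+0+1 = 1
  0+0 = 0
  0+1 = 1
  1+1 = 0 carry 1
  final carry 1

0b10101000110100001010111100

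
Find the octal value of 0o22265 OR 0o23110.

OR each oct digit independently (no carries):
  2|2=2, 2|3=3, 2|1=3, 6|1=7, 5|0=5

0o23375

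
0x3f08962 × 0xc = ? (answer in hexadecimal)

0x2f467098

Multiply each base-16 digit by 12, carrying:
  2×12 = 24 → write 8 carry 1
  6×12+1 = 73 → write 9 carry 4
  9×12+4 = 112 → write 0 carry 7
  8×12+7 = 103 → write 7 carry 6
  0×12+6 = 6 → write 6
  f×12 = 180 → write 4 carry 11
  3×12+11 = 47 → write f carry 2
  remaining carry: 2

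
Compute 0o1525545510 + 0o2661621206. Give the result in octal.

0o4407366716

Add column by column in base 8, right to left:
  0+6 = 6
  1+0 = 1
  5+2 = 7
  5+1 = 6
  4+2 = 6
  5+6 = 3 carry 1
  5+1+1 = 7
  2+6 = 0 carry 1
  5+6+1 = 4 carry 1
  1+2+1 = 4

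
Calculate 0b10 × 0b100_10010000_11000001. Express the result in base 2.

0b10010010000110000010

Multiply each base-2 digit by 2, carrying:
  1×2 = 2 → write 0 carry 1
  0×2+1 = 1 → write 1
  0×2 = 0 → write 0
  0×2 = 0 → write 0
  0×2 = 0 → write 0
  0×2 = 0 → write 0
  1×2 = 2 → write 0 carry 1
  1×2+1 = 3 → write 1 carry 1
  0×2+1 = 1 → write 1
  0×2 = 0 → write 0
  0×2 = 0 → write 0
  0×2 = 0 → write 0
  1×2 = 2 → write 0 carry 1
  0×2+1 = 1 → write 1
  0×2 = 0 → write 0
  1×2 = 2 → write 0 carry 1
  0×2+1 = 1 → write 1
  0×2 = 0 → write 0
  1×2 = 2 → write 0 carry 1
  remaining carry: 1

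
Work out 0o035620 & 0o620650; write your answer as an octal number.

AND each oct digit independently (no carries):
  0&6=0, 3&2=2, 5&0=0, 6&6=6, 2&5=0, 0&0=0

0o020600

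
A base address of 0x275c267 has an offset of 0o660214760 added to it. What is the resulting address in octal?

0x275c267 = 0o235341147 in octal.
Add column by column in base 8, right to left:
  7+0 = 7
  4+6 = 2 carry 1
  1+7+1 = 1 carry 1
  1+4+1 = 6
  4+1 = 5
  3+2 = 5
  5+0 = 5
  3+6 = 1 carry 1
  2+6+1 = 1 carry 1
  final carry 1

0o1115556127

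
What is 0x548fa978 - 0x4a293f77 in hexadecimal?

Subtract column by column in base 16:
  8-7 → 1
  7-7 → 0
  9-f → a (borrow)
  a-3-1 → 6
  f-9 → 6
  8-2 → 6
  4-a → a (borrow)
  5-4-1 → 0

0xa666a01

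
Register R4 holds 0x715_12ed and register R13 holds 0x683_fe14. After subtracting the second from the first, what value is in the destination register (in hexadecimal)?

0x9114d9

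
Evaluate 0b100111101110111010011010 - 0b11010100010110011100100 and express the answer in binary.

0b1101001100000110110110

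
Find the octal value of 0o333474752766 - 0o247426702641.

0o64046050125

Subtract column by column in base 8:
  6-1 → 5
  6-4 → 2
  7-6 → 1
  2-2 → 0
  5-0 → 5
  7-7 → 0
  4-6 → 6 (borrow)
  7-2-1 → 4
  4-4 → 0
  3-7 → 4 (borrow)
  3-4-1 → 6 (borrow)
  3-2-1 → 0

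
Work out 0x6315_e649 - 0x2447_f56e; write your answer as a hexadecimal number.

0x3ecdf0db

Subtract column by column in base 16:
  9-e → b (borrow)
  4-6-1 → d (borrow)
  6-5-1 → 0
  e-f → f (borrow)
  5-7-1 → d (borrow)
  1-4-1 → c (borrow)
  3-4-1 → e (borrow)
  6-2-1 → 3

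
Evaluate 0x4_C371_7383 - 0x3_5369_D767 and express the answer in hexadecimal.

0x170079C1C

Subtract column by column in base 16:
  3-7 → C (borrow)
  8-6-1 → 1
  3-7 → C (borrow)
  7-D-1 → 9 (borrow)
  1-9-1 → 7 (borrow)
  7-6-1 → 0
  3-3 → 0
  C-5 → 7
  4-3 → 1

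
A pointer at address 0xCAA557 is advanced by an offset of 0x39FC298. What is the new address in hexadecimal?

Add column by column in base 16, right to left:
  7+8 = F
  5+9 = E
  5+2 = 7
  A+C = 6 carry 1
  A+F+1 = A carry 1
  C+9+1 = 6 carry 1
  0+3+1 = 4

0x46A67EF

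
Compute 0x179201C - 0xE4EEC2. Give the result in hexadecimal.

0x94315A

Subtract column by column in base 16:
  C-2 → A
  1-C → 5 (borrow)
  0-E-1 → 1 (borrow)
  2-E-1 → 3 (borrow)
  9-4-1 → 4
  7-E → 9 (borrow)
  1-0-1 → 0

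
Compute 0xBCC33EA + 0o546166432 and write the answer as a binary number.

0xBCC33EA = 0b1011110011000011001111101010 in binary.
0o546166432 = 0b101100110001110110100011010 in binary.
Add column by column in base 2, right to left:
  0+0 = 0
  1+1 = 0 carry 1
  0+0+1 = 1
  1+1 = 0 carry 1
  0+1+1 = 0 carry 1
  1+0+1 = 0 carry 1
  1+0+1 = 0 carry 1
  1+0+1 = 0 carry 1
  1+1+1 = 1 carry 1
  1+0+1 = 0 carry 1
  0+1+1 = 0 carry 1
  0+1+1 = 0 carry 1
  1+0+1 = 0 carry 1
  1+1+1 = 1 carry 1
  0+1+1 = 0 carry 1
  0+1+1 = 0 carry 1
  0+0+1 = 1
  0+0 = 0
  1+0 = 1
  1+1 = 0 carry 1
  0+1+1 = 0 carry 1
  0+0+1 = 1
  1+0 = 1
  1+1 = 0 carry 1
  1+1+1 = 1 carry 1
  1+0+1 = 0 carry 1
  0+1+1 = 0 carry 1
  1+0+1 = 0 carry 1
  final carry 1

0b10001011001010010000100000100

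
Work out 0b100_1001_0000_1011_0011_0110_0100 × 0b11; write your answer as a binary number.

0b1101101100100001101000101100

Multiply each base-2 digit by 3, carrying:
  0×3 = 0 → write 0
  0×3 = 0 → write 0
  1×3 = 3 → write 1 carry 1
  0×3+1 = 1 → write 1
  0×3 = 0 → write 0
  1×3 = 3 → write 1 carry 1
  1×3+1 = 4 → write 0 carry 2
  0×3+2 = 2 → write 0 carry 1
  1×3+1 = 4 → write 0 carry 2
  1×3+2 = 5 → write 1 carry 2
  0×3+2 = 2 → write 0 carry 1
  0×3+1 = 1 → write 1
  1×3 = 3 → write 1 carry 1
  1×3+1 = 4 → write 0 carry 2
  0×3+2 = 2 → write 0 carry 1
  1×3+1 = 4 → write 0 carry 2
  0×3+2 = 2 → write 0 carry 1
  0×3+1 = 1 → write 1
  0×3 = 0 → write 0
  0×3 = 0 → write 0
  1×3 = 3 → write 1 carry 1
  0×3+1 = 1 → write 1
  0×3 = 0 → write 0
  1×3 = 3 → write 1 carry 1
  0×3+1 = 1 → write 1
  0×3 = 0 → write 0
  1×3 = 3 → write 1 carry 1
  remaining carry: 1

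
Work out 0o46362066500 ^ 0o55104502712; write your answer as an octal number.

0o13266564212

XOR each oct digit independently (no carries):
  4^5=1, 6^5=3, 3^1=2, 6^0=6, 2^4=6, 0^5=5, 6^0=6, 6^2=4, 5^7=2, 0^1=1, 0^2=2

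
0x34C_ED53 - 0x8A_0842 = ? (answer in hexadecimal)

0x2C2E511

Subtract column by column in base 16:
  3-2 → 1
  5-4 → 1
  D-8 → 5
  E-0 → E
  C-A → 2
  4-8 → C (borrow)
  3-0-1 → 2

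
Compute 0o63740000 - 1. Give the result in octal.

The trailing 4 digits are 0, so subtracting 1 borrows through: they become 7 and the next digit up decrements.

0o63737777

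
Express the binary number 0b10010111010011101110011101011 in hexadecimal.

0x12E9DCEB

Group the bits into nibbles: 0001 0010 1110 1001 1101 1100 1110 1011 → 12E9DCEB.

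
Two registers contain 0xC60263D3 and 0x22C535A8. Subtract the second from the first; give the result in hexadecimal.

0xA33D2E2B

Subtract column by column in base 16:
  3-8 → B (borrow)
  D-A-1 → 2
  3-5 → E (borrow)
  6-3-1 → 2
  2-5 → D (borrow)
  0-C-1 → 3 (borrow)
  6-2-1 → 3
  C-2 → A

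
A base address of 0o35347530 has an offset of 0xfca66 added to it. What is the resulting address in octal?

0xfca66 = 0o3745146 in octal.
Add column by column in base 8, right to left:
  0+6 = 6
  3+4 = 7
  5+1 = 6
  7+5 = 4 carry 1
  4+4+1 = 1 carry 1
  3+7+1 = 3 carry 1
  5+3+1 = 1 carry 1
  3+0+1 = 4

0o41314676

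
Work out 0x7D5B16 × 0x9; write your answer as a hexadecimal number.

0x46833C6

Multiply each base-16 digit by 9, carrying:
  6×9 = 54 → write 6 carry 3
  1×9+3 = 12 → write C
  B×9 = 99 → write 3 carry 6
  5×9+6 = 51 → write 3 carry 3
  D×9+3 = 120 → write 8 carry 7
  7×9+7 = 70 → write 6 carry 4
  remaining carry: 4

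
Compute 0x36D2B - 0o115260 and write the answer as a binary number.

0x36D2B = 0b110110110100101011 in binary.
0o115260 = 0b1001101010110000 in binary.
Subtract column by column in base 2:
  1-0 → 1
  1-0 → 1
  0-0 → 0
  1-0 → 1
  0-1 → 1 (borrow)
  1-1-1 → 1 (borrow)
  0-0-1 → 1 (borrow)
  0-1-1 → 0 (borrow)
  1-0-1 → 0
  0-1 → 1 (borrow)
  1-0-1 → 0
  1-1 → 0
  0-1 → 1 (borrow)
  1-0-1 → 0
  1-0 → 1
  0-1 → 1 (borrow)
  1-0-1 → 0
  1-0 → 1

0b101101001001111011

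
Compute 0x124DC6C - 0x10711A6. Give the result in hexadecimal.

0x1DCAC6

Subtract column by column in base 16:
  C-6 → 6
  6-A → C (borrow)
  C-1-1 → A
  D-1 → C
  4-7 → D (borrow)
  2-0-1 → 1
  1-1 → 0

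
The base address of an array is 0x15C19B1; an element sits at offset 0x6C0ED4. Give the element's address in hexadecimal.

0x1C82885

Add column by column in base 16, right to left:
  1+4 = 5
  B+D = 8 carry 1
  9+E+1 = 8 carry 1
  1+0+1 = 2
  C+C = 8 carry 1
  5+6+1 = C
  1+0 = 1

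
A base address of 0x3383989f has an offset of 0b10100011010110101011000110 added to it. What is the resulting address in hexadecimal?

0x36110365

0b10100011010110101011000110 = 0x28d6ac6 in hexadecimal.
Add column by column in base 16, right to left:
  f+6 = 5 carry 1
  9+c+1 = 6 carry 1
  8+a+1 = 3 carry 1
  9+6+1 = 0 carry 1
  3+d+1 = 1 carry 1
  8+8+1 = 1 carry 1
  3+2+1 = 6
  3+0 = 3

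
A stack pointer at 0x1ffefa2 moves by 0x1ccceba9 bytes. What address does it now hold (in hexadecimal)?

Add column by column in base 16, right to left:
  2+9 = b
  a+a = 4 carry 1
  f+b+1 = b carry 1
  e+e+1 = d carry 1
  f+c+1 = c carry 1
  f+c+1 = c carry 1
  1+c+1 = e
  0+1 = 1

0x1eccdb4b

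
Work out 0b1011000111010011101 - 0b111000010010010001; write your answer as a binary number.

Subtract column by column in base 2:
  1-1 → 0
  0-0 → 0
  1-0 → 1
  1-0 → 1
  1-1 → 0
  0-0 → 0
  0-0 → 0
  1-1 → 0
  0-0 → 0
  1-0 → 1
  1-1 → 0
  1-0 → 1
  0-0 → 0
  0-0 → 0
  0-0 → 0
  1-1 → 0
  1-1 → 0
  0-1 → 1 (borrow)
  1-0-1 → 0

0b100000101000001100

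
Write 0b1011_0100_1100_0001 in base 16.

0xb4c1

Group the bits into nibbles: 1011 0100 1100 0001 → b4c1.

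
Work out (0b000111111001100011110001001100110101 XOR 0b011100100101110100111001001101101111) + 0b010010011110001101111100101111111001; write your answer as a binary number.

First 0b000111111001100011110001001100110101 XOR 0b011100100101110100111001001101101111 = 0b011011011100010111001000000001011010.
Add column by column in base 2, right to left:
  0+1 = 1
  1+0 = 1
  0+0 = 0
  1+1 = 0 carry 1
  1+1+1 = 1 carry 1
  0+1+1 = 0 carry 1
  1+1+1 = 1 carry 1
  0+1+1 = 0 carry 1
  0+1+1 = 0 carry 1
  0+1+1 = 0 carry 1
  0+0+1 = 1
  0+1 = 1
  0+0 = 0
  0+0 = 0
  0+1 = 1
  1+1 = 0 carry 1
  0+1+1 = 0 carry 1
  0+1+1 = 0 carry 1
  1+1+1 = 1 carry 1
  1+0+1 = 0 carry 1
  1+1+1 = 1 carry 1
  0+1+1 = 0 carry 1
  1+0+1 = 0 carry 1
  0+0+1 = 1
  0+0 = 0
  0+1 = 1
  1+1 = 0 carry 1
  1+1+1 = 1 carry 1
  1+1+1 = 1 carry 1
  0+0+1 = 1
  1+0 = 1
  1+1 = 0 carry 1
  0+0+1 = 1
  1+0 = 1
  1+1 = 0 carry 1
  final carry 1

0b101101111010100101000100110001010011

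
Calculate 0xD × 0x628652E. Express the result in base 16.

Multiply each base-16 digit by 13, carrying:
  E×13 = 182 → write 6 carry 11
  2×13+11 = 37 → write 5 carry 2
  5×13+2 = 67 → write 3 carry 4
  6×13+4 = 82 → write 2 carry 5
  8×13+5 = 109 → write D carry 6
  2×13+6 = 32 → write 0 carry 2
  6×13+2 = 80 → write 0 carry 5
  remaining carry: 5

0x500D2356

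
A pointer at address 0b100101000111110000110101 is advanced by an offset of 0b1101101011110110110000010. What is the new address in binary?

Add column by column in base 2, right to left:
  1+0 = 1
  0+1 = 1
  1+0 = 1
  0+0 = 0
  1+0 = 1
  1+0 = 1
  0+0 = 0
  0+1 = 1
  0+1 = 1
  0+0 = 0
  1+1 = 0 carry 1
  1+1+1 = 1 carry 1
  1+0+1 = 0 carry 1
  1+1+1 = 1 carry 1
  1+1+1 = 1 carry 1
  0+1+1 = 0 carry 1
  0+1+1 = 0 carry 1
  0+0+1 = 1
  1+1 = 0 carry 1
  0+0+1 = 1
  1+1 = 0 carry 1
  0+1+1 = 0 carry 1
  0+0+1 = 1
  1+1 = 0 carry 1
  0+1+1 = 0 carry 1
  final carry 1

0b10010010100110100110110111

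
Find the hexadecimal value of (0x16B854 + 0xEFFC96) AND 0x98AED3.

Add column by column in base 16, right to left:
  4+6 = A
  5+9 = E
  8+C = 4 carry 1
  B+F+1 = B carry 1
  6+F+1 = 6 carry 1
  1+E+1 = 0 carry 1
  final carry 1
Sum = 0x106B4EA; now AND with 0x98AED3:
  1&0=0, 0&9=0, 6&8=0, B&A=A, 4&E=4, E&D=C, A&3=2

0xA4C2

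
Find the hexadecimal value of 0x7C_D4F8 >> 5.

5 bits is not a whole number of base-16 digits; in binary: 11111001101010011111000 >> 5 = 111110011010100111.

0x3E6A7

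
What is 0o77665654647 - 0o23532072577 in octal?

0o54133562050

Subtract column by column in base 8:
  7-7 → 0
  4-7 → 5 (borrow)
  6-5-1 → 0
  4-2 → 2
  5-7 → 6 (borrow)
  6-0-1 → 5
  5-2 → 3
  6-3 → 3
  6-5 → 1
  7-3 → 4
  7-2 → 5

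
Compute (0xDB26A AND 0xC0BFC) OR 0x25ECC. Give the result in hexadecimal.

0xDB26A AND 0xC0BFC = 0xC0268.
Then OR with 0x25ECC.

0xE5EEC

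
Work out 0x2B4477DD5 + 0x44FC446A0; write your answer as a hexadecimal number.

0x7040BC475

Add column by column in base 16, right to left:
  5+0 = 5
  D+A = 7 carry 1
  D+6+1 = 4 carry 1
  7+4+1 = C
  7+4 = B
  4+C = 0 carry 1
  4+F+1 = 4 carry 1
  B+4+1 = 0 carry 1
  2+4+1 = 7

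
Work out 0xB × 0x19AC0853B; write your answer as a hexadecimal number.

0x11A645B989

Multiply each base-16 digit by 11, carrying:
  B×11 = 121 → write 9 carry 7
  3×11+7 = 40 → write 8 carry 2
  5×11+2 = 57 → write 9 carry 3
  8×11+3 = 91 → write B carry 5
  0×11+5 = 5 → write 5
  C×11 = 132 → write 4 carry 8
  A×11+8 = 118 → write 6 carry 7
  9×11+7 = 106 → write A carry 6
  1×11+6 = 17 → write 1 carry 1
  remaining carry: 1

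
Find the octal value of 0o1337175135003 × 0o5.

Multiply each base-8 digit by 5, carrying:
  3×5 = 15 → write 7 carry 1
  0×5+1 = 1 → write 1
  0×5 = 0 → write 0
  5×5 = 25 → write 1 carry 3
  3×5+3 = 18 → write 2 carry 2
  1×5+2 = 7 → write 7
  5×5 = 25 → write 1 carry 3
  7×5+3 = 38 → write 6 carry 4
  1×5+4 = 9 → write 1 carry 1
  7×5+1 = 36 → write 4 carry 4
  3×5+4 = 19 → write 3 carry 2
  3×5+2 = 17 → write 1 carry 2
  1×5+2 = 7 → write 7

0o7134161721017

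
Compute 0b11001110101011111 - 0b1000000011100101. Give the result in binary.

0b10001110001111010

Subtract column by column in base 2:
  1-1 → 0
  1-0 → 1
  1-1 → 0
  1-0 → 1
  1-0 → 1
  0-1 → 1 (borrow)
  1-1-1 → 1 (borrow)
  0-1-1 → 0 (borrow)
  1-0-1 → 0
  0-0 → 0
  1-0 → 1
  1-0 → 1
  1-0 → 1
  0-0 → 0
  0-0 → 0
  1-1 → 0
  1-0 → 1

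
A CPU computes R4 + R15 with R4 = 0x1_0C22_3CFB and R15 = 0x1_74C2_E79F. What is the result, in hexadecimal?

0x280E5249A

Add column by column in base 16, right to left:
  B+F = A carry 1
  F+9+1 = 9 carry 1
  C+7+1 = 4 carry 1
  3+E+1 = 2 carry 1
  2+2+1 = 5
  2+C = E
  C+4 = 0 carry 1
  0+7+1 = 8
  1+1 = 2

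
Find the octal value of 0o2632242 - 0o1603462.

0o1026560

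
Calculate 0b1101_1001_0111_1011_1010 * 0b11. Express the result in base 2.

0b1010001100011100101110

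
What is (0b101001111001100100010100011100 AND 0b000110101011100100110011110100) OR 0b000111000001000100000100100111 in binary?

0b111101001100100010100110111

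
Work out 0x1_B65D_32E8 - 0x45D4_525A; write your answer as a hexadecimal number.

0x17088E08E

Subtract column by column in base 16:
  8-A → E (borrow)
  E-5-1 → 8
  2-2 → 0
  3-5 → E (borrow)
  D-4-1 → 8
  5-D → 8 (borrow)
  6-5-1 → 0
  B-4 → 7
  1-0 → 1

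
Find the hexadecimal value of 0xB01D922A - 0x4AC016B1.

Subtract column by column in base 16:
  A-1 → 9
  2-B → 7 (borrow)
  2-6-1 → B (borrow)
  9-1-1 → 7
  D-0 → D
  1-C → 5 (borrow)
  0-A-1 → 5 (borrow)
  B-4-1 → 6

0x655D7B79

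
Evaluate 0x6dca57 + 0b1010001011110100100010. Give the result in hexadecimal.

0x968779

0b1010001011110100100010 = 0x28bd22 in hexadecimal.
Add column by column in base 16, right to left:
  7+2 = 9
  5+2 = 7
  a+d = 7 carry 1
  c+b+1 = 8 carry 1
  d+8+1 = 6 carry 1
  6+2+1 = 9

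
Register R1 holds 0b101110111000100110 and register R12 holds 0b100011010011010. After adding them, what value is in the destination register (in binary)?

0b110011010011000000

Add column by column in base 2, right to left:
  0+0 = 0
  1+1 = 0 carry 1
  1+0+1 = 0 carry 1
  0+1+1 = 0 carry 1
  0+1+1 = 0 carry 1
  1+0+1 = 0 carry 1
  0+0+1 = 1
  0+1 = 1
  0+0 = 0
  1+1 = 0 carry 1
  1+1+1 = 1 carry 1
  1+0+1 = 0 carry 1
  0+0+1 = 1
  1+0 = 1
  1+1 = 0 carry 1
  1+0+1 = 0 carry 1
  0+0+1 = 1
  1+0 = 1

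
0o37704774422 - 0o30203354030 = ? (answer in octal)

Subtract column by column in base 8:
  2-0 → 2
  2-3 → 7 (borrow)
  4-0-1 → 3
  4-4 → 0
  7-5 → 2
  7-3 → 4
  4-3 → 1
  0-0 → 0
  7-2 → 5
  7-0 → 7
  3-3 → 0

0o7501420372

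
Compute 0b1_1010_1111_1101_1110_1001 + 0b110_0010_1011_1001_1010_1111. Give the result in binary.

0b11111011011011110011000

Add column by column in base 2, right to left:
  1+1 = 0 carry 1
  0+1+1 = 0 carry 1
  0+1+1 = 0 carry 1
  1+1+1 = 1 carry 1
  0+0+1 = 1
  1+1 = 0 carry 1
  1+0+1 = 0 carry 1
  1+1+1 = 1 carry 1
  1+1+1 = 1 carry 1
  0+0+1 = 1
  1+0 = 1
  1+1 = 0 carry 1
  1+1+1 = 1 carry 1
  1+1+1 = 1 carry 1
  1+0+1 = 0 carry 1
  1+1+1 = 1 carry 1
  0+0+1 = 1
  1+1 = 0 carry 1
  0+0+1 = 1
  1+0 = 1
  1+0 = 1
  0+1 = 1
  0+1 = 1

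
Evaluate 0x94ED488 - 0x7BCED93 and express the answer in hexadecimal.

0x191E6F5

Subtract column by column in base 16:
  8-3 → 5
  8-9 → F (borrow)
  4-D-1 → 6 (borrow)
  D-E-1 → E (borrow)
  E-C-1 → 1
  4-B → 9 (borrow)
  9-7-1 → 1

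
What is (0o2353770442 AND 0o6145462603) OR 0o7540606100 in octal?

0o2353770442 AND 0o6145462603 = 0o2141460402.
Then OR with 0o7540606100.

0o7541666502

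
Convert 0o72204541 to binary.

0b111010010000100101100001

Each octal digit is 3 bits: 7=111 2=010 2=010 0=000 4=100 5=101 4=100 1=001.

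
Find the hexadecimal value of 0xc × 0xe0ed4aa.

0xa8b1f7f8

Multiply each base-16 digit by 12, carrying:
  a×12 = 120 → write 8 carry 7
  a×12+7 = 127 → write f carry 7
  4×12+7 = 55 → write 7 carry 3
  d×12+3 = 159 → write f carry 9
  e×12+9 = 177 → write 1 carry 11
  0×12+11 = 11 → write b
  e×12 = 168 → write 8 carry 10
  remaining carry: a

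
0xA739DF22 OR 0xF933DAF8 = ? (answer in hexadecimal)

0xFF3BDFFA

OR each hex digit independently (no carries):
  A|F=F, 7|9=F, 3|3=3, 9|3=B, D|D=D, F|A=F, 2|F=F, 2|8=A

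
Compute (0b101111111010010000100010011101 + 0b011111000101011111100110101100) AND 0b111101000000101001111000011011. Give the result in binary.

Add column by column in base 2, right to left:
  1+0 = 1
  0+0 = 0
  1+1 = 0 carry 1
  1+1+1 = 1 carry 1
  1+0+1 = 0 carry 1
  0+1+1 = 0 carry 1
  0+0+1 = 1
  1+1 = 0 carry 1
  0+1+1 = 0 carry 1
  0+0+1 = 1
  0+0 = 0
  1+1 = 0 carry 1
  0+1+1 = 0 carry 1
  0+1+1 = 0 carry 1
  0+1+1 = 0 carry 1
  0+1+1 = 0 carry 1
  1+1+1 = 1 carry 1
  0+0+1 = 1
  0+1 = 1
  1+0 = 1
  0+1 = 1
  1+0 = 1
  1+0 = 1
  1+0 = 1
  1+1 = 0 carry 1
  1+1+1 = 1 carry 1
  1+1+1 = 1 carry 1
  1+1+1 = 1 carry 1
  0+1+1 = 0 carry 1
  1+0+1 = 0 carry 1
  final carry 1
Sum = 0b1001110111111110000001001001001; now AND with 0b111101000000101001111000011011:
  1001110111111110000001001001001
& 0111101000000101001111000011011
= 0001100000000100000001000001001

0b1100000000100000001000001001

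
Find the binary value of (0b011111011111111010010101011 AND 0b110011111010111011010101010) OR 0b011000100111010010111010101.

0b11011111111111010111111111

0b011111011111111010010101011 AND 0b110011111010111011010101010 = 0b010011011010111010010101010.
Then OR with 0b011000100111010010111010101.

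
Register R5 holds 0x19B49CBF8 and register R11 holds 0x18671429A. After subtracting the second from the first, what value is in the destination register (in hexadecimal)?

0x14D8895E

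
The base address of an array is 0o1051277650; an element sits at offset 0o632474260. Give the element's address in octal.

Add column by column in base 8, right to left:
  0+0 = 0
  5+6 = 3 carry 1
  6+2+1 = 1 carry 1
  7+4+1 = 4 carry 1
  7+7+1 = 7 carry 1
  2+4+1 = 7
  1+2 = 3
  5+3 = 0 carry 1
  0+6+1 = 7
  1+0 = 1

0o1703774130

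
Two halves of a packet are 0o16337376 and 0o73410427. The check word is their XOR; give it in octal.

0o65727751

XOR each oct digit independently (no carries):
  1^7=6, 6^3=5, 3^4=7, 3^1=2, 7^0=7, 3^4=7, 7^2=5, 6^7=1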